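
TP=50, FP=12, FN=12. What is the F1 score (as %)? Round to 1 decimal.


Precision = TP / (TP + FP) = 50 / 62 = 0.8065
Recall = TP / (TP + FN) = 50 / 62 = 0.8065
F1 = 2 * P * R / (P + R)
= 2 * 0.8065 * 0.8065 / (0.8065 + 0.8065)
= 1.3007 / 1.6129
= 0.8065
As percentage: 80.6%

80.6


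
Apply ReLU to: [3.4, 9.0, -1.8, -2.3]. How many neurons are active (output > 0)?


ReLU(x) = max(0, x) for each element:
ReLU(3.4) = 3.4
ReLU(9.0) = 9.0
ReLU(-1.8) = 0
ReLU(-2.3) = 0
Active neurons (>0): 2

2


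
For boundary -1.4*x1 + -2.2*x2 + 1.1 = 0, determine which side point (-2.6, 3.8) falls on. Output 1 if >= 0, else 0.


Compute -1.4 * -2.6 + -2.2 * 3.8 + 1.1
= 3.64 + -8.36 + 1.1
= -3.62
Since -3.62 < 0, the point is on the negative side.

0


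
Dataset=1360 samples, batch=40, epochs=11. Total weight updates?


Iterations per epoch = 1360 / 40 = 34
Total updates = iterations_per_epoch * epochs
= 34 * 11
= 374

374


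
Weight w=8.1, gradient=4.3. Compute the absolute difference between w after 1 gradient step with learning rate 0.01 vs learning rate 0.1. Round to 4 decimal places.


With lr=0.01: w_new = 8.1 - 0.01 * 4.3 = 8.057
With lr=0.1: w_new = 8.1 - 0.1 * 4.3 = 7.67
Absolute difference = |8.057 - 7.67|
= 0.3870

0.3870


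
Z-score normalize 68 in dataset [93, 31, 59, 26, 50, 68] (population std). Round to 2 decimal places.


Mean = (93 + 31 + 59 + 26 + 50 + 68) / 6 = 54.5
Variance = sum((x_i - mean)^2) / n = 511.5833
Std = sqrt(511.5833) = 22.6182
Z = (x - mean) / std
= (68 - 54.5) / 22.6182
= 13.5 / 22.6182
= 0.60

0.60


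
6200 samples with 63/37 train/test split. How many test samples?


Train samples = 6200 * 63% = 3906
Test samples = 6200 - 3906
= 2294

2294


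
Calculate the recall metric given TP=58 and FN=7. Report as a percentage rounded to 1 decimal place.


Recall = TP / (TP + FN) * 100
= 58 / (58 + 7)
= 58 / 65
= 0.8923
= 89.2%

89.2


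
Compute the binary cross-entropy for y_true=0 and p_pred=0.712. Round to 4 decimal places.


For y=0: Loss = -log(1-p)
= -log(1 - 0.712)
= -log(0.288)
= -(-1.2448)
= 1.2448

1.2448


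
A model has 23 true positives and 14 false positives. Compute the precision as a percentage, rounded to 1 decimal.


Precision = TP / (TP + FP) * 100
= 23 / (23 + 14)
= 23 / 37
= 0.6216
= 62.2%

62.2


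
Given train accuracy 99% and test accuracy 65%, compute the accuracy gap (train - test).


Gap = train_accuracy - test_accuracy
= 99 - 65
= 34%
This large gap strongly indicates overfitting.

34


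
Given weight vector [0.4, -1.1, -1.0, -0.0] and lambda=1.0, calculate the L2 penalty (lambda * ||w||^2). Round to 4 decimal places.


Squaring each weight:
0.4^2 = 0.16
(-1.1)^2 = 1.21
(-1.0)^2 = 1.0
(-0.0)^2 = 0.0
Sum of squares = 2.37
Penalty = 1.0 * 2.37 = 2.3700

2.3700


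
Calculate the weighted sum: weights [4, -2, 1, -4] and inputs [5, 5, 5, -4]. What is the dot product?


Element-wise products:
4 * 5 = 20
-2 * 5 = -10
1 * 5 = 5
-4 * -4 = 16
Sum = 20 + -10 + 5 + 16
= 31

31


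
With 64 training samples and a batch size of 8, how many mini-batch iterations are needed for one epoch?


Iterations per epoch = dataset_size / batch_size
= 64 / 8
= 8

8


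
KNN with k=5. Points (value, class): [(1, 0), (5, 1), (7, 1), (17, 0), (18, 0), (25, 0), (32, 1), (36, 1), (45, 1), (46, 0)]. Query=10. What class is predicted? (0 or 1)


Distances from query 10:
Point 7 (class 1): distance = 3
Point 5 (class 1): distance = 5
Point 17 (class 0): distance = 7
Point 18 (class 0): distance = 8
Point 1 (class 0): distance = 9
K=5 nearest neighbors: classes = [1, 1, 0, 0, 0]
Votes for class 1: 2 / 5
Majority vote => class 0

0


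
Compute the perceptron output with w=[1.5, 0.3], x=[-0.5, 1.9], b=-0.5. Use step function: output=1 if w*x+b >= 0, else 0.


z = w . x + b
= 1.5*-0.5 + 0.3*1.9 + -0.5
= -0.75 + 0.57 + -0.5
= -0.18 + -0.5
= -0.68
Since z = -0.68 < 0, output = 0

0


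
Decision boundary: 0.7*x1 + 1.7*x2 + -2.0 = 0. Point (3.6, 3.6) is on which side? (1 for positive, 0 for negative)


Compute 0.7 * 3.6 + 1.7 * 3.6 + -2.0
= 2.52 + 6.12 + -2.0
= 6.64
Since 6.64 >= 0, the point is on the positive side.

1


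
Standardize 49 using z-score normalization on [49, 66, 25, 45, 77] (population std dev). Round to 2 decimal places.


Mean = (49 + 66 + 25 + 45 + 77) / 5 = 52.4
Variance = sum((x_i - mean)^2) / n = 321.44
Std = sqrt(321.44) = 17.9287
Z = (x - mean) / std
= (49 - 52.4) / 17.9287
= -3.4 / 17.9287
= -0.19

-0.19


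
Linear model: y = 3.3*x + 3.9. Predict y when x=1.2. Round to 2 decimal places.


y = 3.3 * 1.2 + (3.9)
= 3.96 + (3.9)
= 7.86

7.86


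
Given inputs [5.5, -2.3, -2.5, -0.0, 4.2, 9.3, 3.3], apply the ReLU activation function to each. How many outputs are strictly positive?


ReLU(x) = max(0, x) for each element:
ReLU(5.5) = 5.5
ReLU(-2.3) = 0
ReLU(-2.5) = 0
ReLU(-0.0) = 0
ReLU(4.2) = 4.2
ReLU(9.3) = 9.3
ReLU(3.3) = 3.3
Active neurons (>0): 4

4


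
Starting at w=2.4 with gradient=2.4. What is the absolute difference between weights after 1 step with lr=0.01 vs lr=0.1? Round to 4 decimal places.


With lr=0.01: w_new = 2.4 - 0.01 * 2.4 = 2.376
With lr=0.1: w_new = 2.4 - 0.1 * 2.4 = 2.16
Absolute difference = |2.376 - 2.16|
= 0.2160

0.2160


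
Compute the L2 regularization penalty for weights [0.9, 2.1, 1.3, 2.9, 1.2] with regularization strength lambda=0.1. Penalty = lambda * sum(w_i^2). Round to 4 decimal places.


Squaring each weight:
0.9^2 = 0.81
2.1^2 = 4.41
1.3^2 = 1.69
2.9^2 = 8.41
1.2^2 = 1.44
Sum of squares = 16.76
Penalty = 0.1 * 16.76 = 1.6760

1.6760


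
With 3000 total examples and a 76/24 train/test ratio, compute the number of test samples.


Train samples = 3000 * 76% = 2280
Test samples = 3000 - 2280
= 720

720


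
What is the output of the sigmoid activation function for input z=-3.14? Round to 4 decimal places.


sigmoid(z) = 1 / (1 + exp(-z))
exp(-(-3.14)) = exp(3.14) = 23.1039
1 + 23.1039 = 24.1039
1 / 24.1039 = 0.0415

0.0415


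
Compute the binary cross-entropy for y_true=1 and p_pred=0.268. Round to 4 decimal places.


For y=1: Loss = -log(p)
= -log(0.268)
= -(-1.3168)
= 1.3168

1.3168


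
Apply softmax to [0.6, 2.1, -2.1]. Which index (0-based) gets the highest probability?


Softmax is a monotonic transformation, so it preserves the argmax.
We need to find the index of the maximum logit.
Index 0: 0.6
Index 1: 2.1
Index 2: -2.1
Maximum logit = 2.1 at index 1

1


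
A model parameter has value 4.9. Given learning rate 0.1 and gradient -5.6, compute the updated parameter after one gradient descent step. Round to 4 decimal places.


w_new = w_old - lr * gradient
= 4.9 - 0.1 * -5.6
= 4.9 - (-0.56)
= 5.4600

5.4600


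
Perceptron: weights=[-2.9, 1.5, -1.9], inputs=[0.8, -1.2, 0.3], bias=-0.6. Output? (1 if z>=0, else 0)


z = w . x + b
= -2.9*0.8 + 1.5*-1.2 + -1.9*0.3 + -0.6
= -2.32 + -1.8 + -0.57 + -0.6
= -4.69 + -0.6
= -5.29
Since z = -5.29 < 0, output = 0

0


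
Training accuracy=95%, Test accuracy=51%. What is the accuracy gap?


Gap = train_accuracy - test_accuracy
= 95 - 51
= 44%
This large gap strongly indicates overfitting.

44


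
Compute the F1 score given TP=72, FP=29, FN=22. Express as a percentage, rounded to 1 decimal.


Precision = TP / (TP + FP) = 72 / 101 = 0.7129
Recall = TP / (TP + FN) = 72 / 94 = 0.766
F1 = 2 * P * R / (P + R)
= 2 * 0.7129 * 0.766 / (0.7129 + 0.766)
= 1.0921 / 1.4788
= 0.7385
As percentage: 73.8%

73.8


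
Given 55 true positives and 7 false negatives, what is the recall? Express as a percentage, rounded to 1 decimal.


Recall = TP / (TP + FN) * 100
= 55 / (55 + 7)
= 55 / 62
= 0.8871
= 88.7%

88.7


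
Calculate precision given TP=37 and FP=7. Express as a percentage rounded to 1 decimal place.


Precision = TP / (TP + FP) * 100
= 37 / (37 + 7)
= 37 / 44
= 0.8409
= 84.1%

84.1


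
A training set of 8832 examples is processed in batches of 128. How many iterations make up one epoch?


Iterations per epoch = dataset_size / batch_size
= 8832 / 128
= 69

69


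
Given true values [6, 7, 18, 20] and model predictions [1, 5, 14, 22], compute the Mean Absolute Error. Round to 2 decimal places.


Absolute errors: [5, 2, 4, 2]
Sum of absolute errors = 13
MAE = 13 / 4 = 3.25

3.25


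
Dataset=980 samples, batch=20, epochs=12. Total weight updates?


Iterations per epoch = 980 / 20 = 49
Total updates = iterations_per_epoch * epochs
= 49 * 12
= 588

588


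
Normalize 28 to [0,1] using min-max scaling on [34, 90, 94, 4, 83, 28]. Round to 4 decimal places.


Min = 4, Max = 94
Range = 94 - 4 = 90
Scaled = (x - min) / (max - min)
= (28 - 4) / 90
= 24 / 90
= 0.2667

0.2667


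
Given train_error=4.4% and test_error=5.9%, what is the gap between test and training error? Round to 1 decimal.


Generalization gap = test_error - train_error
= 5.9 - 4.4
= 1.5%
A small gap suggests good generalization.

1.5


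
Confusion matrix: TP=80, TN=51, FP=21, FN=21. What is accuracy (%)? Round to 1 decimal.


Accuracy = (TP + TN) / (TP + TN + FP + FN) * 100
= (80 + 51) / (80 + 51 + 21 + 21)
= 131 / 173
= 0.7572
= 75.7%

75.7


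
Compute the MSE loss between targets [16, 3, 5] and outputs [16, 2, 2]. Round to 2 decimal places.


Differences: [0, 1, 3]
Squared errors: [0, 1, 9]
Sum of squared errors = 10
MSE = 10 / 3 = 3.33

3.33


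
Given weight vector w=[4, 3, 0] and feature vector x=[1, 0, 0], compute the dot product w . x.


Element-wise products:
4 * 1 = 4
3 * 0 = 0
0 * 0 = 0
Sum = 4 + 0 + 0
= 4

4


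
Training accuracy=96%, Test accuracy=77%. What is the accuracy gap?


Gap = train_accuracy - test_accuracy
= 96 - 77
= 19%
This gap suggests the model is overfitting.

19


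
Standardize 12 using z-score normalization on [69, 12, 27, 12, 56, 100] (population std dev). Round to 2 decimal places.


Mean = (69 + 12 + 27 + 12 + 56 + 100) / 6 = 46.0
Variance = sum((x_i - mean)^2) / n = 1036.3333
Std = sqrt(1036.3333) = 32.1921
Z = (x - mean) / std
= (12 - 46.0) / 32.1921
= -34.0 / 32.1921
= -1.06

-1.06


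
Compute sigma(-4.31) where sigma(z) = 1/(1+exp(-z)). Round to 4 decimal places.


sigmoid(z) = 1 / (1 + exp(-z))
exp(-(-4.31)) = exp(4.31) = 74.4405
1 + 74.4405 = 75.4405
1 / 75.4405 = 0.0133

0.0133


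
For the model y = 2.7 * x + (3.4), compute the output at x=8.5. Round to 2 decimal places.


y = 2.7 * 8.5 + (3.4)
= 22.95 + (3.4)
= 26.35

26.35


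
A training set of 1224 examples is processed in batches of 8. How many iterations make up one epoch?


Iterations per epoch = dataset_size / batch_size
= 1224 / 8
= 153

153


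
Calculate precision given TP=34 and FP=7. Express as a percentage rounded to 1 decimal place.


Precision = TP / (TP + FP) * 100
= 34 / (34 + 7)
= 34 / 41
= 0.8293
= 82.9%

82.9


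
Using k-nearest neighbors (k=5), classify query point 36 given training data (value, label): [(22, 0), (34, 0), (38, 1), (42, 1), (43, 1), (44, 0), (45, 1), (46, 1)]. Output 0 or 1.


Distances from query 36:
Point 34 (class 0): distance = 2
Point 38 (class 1): distance = 2
Point 42 (class 1): distance = 6
Point 43 (class 1): distance = 7
Point 44 (class 0): distance = 8
K=5 nearest neighbors: classes = [0, 1, 1, 1, 0]
Votes for class 1: 3 / 5
Majority vote => class 1

1


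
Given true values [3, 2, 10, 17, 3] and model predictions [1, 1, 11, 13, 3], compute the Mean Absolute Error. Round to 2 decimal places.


Absolute errors: [2, 1, 1, 4, 0]
Sum of absolute errors = 8
MAE = 8 / 5 = 1.60

1.60


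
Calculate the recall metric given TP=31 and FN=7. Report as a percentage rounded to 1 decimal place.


Recall = TP / (TP + FN) * 100
= 31 / (31 + 7)
= 31 / 38
= 0.8158
= 81.6%

81.6


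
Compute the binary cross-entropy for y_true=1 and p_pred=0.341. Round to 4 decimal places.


For y=1: Loss = -log(p)
= -log(0.341)
= -(-1.0759)
= 1.0759

1.0759


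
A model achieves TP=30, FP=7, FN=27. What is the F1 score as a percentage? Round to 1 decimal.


Precision = TP / (TP + FP) = 30 / 37 = 0.8108
Recall = TP / (TP + FN) = 30 / 57 = 0.5263
F1 = 2 * P * R / (P + R)
= 2 * 0.8108 * 0.5263 / (0.8108 + 0.5263)
= 0.8535 / 1.3371
= 0.6383
As percentage: 63.8%

63.8


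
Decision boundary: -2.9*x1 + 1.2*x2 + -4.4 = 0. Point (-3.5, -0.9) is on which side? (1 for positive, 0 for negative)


Compute -2.9 * -3.5 + 1.2 * -0.9 + -4.4
= 10.15 + -1.08 + -4.4
= 4.67
Since 4.67 >= 0, the point is on the positive side.

1


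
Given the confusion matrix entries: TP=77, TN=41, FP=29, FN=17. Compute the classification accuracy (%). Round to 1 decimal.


Accuracy = (TP + TN) / (TP + TN + FP + FN) * 100
= (77 + 41) / (77 + 41 + 29 + 17)
= 118 / 164
= 0.7195
= 72.0%

72.0


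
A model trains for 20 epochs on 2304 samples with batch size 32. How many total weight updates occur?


Iterations per epoch = 2304 / 32 = 72
Total updates = iterations_per_epoch * epochs
= 72 * 20
= 1440

1440


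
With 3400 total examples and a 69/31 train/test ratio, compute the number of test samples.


Train samples = 3400 * 69% = 2346
Test samples = 3400 - 2346
= 1054

1054


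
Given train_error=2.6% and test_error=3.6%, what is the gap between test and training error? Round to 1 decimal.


Generalization gap = test_error - train_error
= 3.6 - 2.6
= 1.0%
A small gap suggests good generalization.

1.0


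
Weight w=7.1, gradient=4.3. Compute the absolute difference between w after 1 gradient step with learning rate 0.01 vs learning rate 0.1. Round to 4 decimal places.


With lr=0.01: w_new = 7.1 - 0.01 * 4.3 = 7.057
With lr=0.1: w_new = 7.1 - 0.1 * 4.3 = 6.67
Absolute difference = |7.057 - 6.67|
= 0.3870

0.3870


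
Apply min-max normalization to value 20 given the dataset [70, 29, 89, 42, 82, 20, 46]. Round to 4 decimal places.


Min = 20, Max = 89
Range = 89 - 20 = 69
Scaled = (x - min) / (max - min)
= (20 - 20) / 69
= 0 / 69
= 0.0000

0.0000


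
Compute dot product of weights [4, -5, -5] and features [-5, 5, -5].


Element-wise products:
4 * -5 = -20
-5 * 5 = -25
-5 * -5 = 25
Sum = -20 + -25 + 25
= -20

-20


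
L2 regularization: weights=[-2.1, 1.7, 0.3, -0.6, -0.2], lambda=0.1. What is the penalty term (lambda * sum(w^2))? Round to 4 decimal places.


Squaring each weight:
(-2.1)^2 = 4.41
1.7^2 = 2.89
0.3^2 = 0.09
(-0.6)^2 = 0.36
(-0.2)^2 = 0.04
Sum of squares = 7.79
Penalty = 0.1 * 7.79 = 0.7790

0.7790


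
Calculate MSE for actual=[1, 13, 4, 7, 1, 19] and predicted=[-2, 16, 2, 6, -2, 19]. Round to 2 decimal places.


Differences: [3, -3, 2, 1, 3, 0]
Squared errors: [9, 9, 4, 1, 9, 0]
Sum of squared errors = 32
MSE = 32 / 6 = 5.33

5.33


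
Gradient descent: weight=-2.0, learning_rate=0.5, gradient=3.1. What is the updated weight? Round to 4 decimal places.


w_new = w_old - lr * gradient
= -2.0 - 0.5 * 3.1
= -2.0 - (1.55)
= -3.5500

-3.5500


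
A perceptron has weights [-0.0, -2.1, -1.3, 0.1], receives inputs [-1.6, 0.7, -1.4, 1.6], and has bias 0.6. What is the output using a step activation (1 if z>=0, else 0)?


z = w . x + b
= -0.0*-1.6 + -2.1*0.7 + -1.3*-1.4 + 0.1*1.6 + 0.6
= 0.0 + -1.47 + 1.82 + 0.16 + 0.6
= 0.51 + 0.6
= 1.11
Since z = 1.11 >= 0, output = 1

1


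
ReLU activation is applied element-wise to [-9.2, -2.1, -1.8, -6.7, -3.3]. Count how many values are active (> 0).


ReLU(x) = max(0, x) for each element:
ReLU(-9.2) = 0
ReLU(-2.1) = 0
ReLU(-1.8) = 0
ReLU(-6.7) = 0
ReLU(-3.3) = 0
Active neurons (>0): 0

0


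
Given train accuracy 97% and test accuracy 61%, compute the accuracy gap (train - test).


Gap = train_accuracy - test_accuracy
= 97 - 61
= 36%
This large gap strongly indicates overfitting.

36


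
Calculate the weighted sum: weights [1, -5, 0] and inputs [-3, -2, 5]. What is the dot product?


Element-wise products:
1 * -3 = -3
-5 * -2 = 10
0 * 5 = 0
Sum = -3 + 10 + 0
= 7

7


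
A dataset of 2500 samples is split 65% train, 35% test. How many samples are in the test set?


Train samples = 2500 * 65% = 1625
Test samples = 2500 - 1625
= 875

875


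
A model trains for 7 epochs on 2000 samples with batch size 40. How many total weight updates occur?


Iterations per epoch = 2000 / 40 = 50
Total updates = iterations_per_epoch * epochs
= 50 * 7
= 350

350


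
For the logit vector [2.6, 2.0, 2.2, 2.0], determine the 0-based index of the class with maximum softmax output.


Softmax is a monotonic transformation, so it preserves the argmax.
We need to find the index of the maximum logit.
Index 0: 2.6
Index 1: 2.0
Index 2: 2.2
Index 3: 2.0
Maximum logit = 2.6 at index 0

0


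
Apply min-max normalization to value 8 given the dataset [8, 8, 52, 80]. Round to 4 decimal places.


Min = 8, Max = 80
Range = 80 - 8 = 72
Scaled = (x - min) / (max - min)
= (8 - 8) / 72
= 0 / 72
= 0.0000

0.0000


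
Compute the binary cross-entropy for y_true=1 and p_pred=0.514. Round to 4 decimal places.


For y=1: Loss = -log(p)
= -log(0.514)
= -(-0.6655)
= 0.6655

0.6655


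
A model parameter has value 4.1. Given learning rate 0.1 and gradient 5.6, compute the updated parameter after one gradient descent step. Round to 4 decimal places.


w_new = w_old - lr * gradient
= 4.1 - 0.1 * 5.6
= 4.1 - (0.56)
= 3.5400

3.5400


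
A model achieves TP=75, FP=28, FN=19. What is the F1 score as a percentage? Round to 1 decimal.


Precision = TP / (TP + FP) = 75 / 103 = 0.7282
Recall = TP / (TP + FN) = 75 / 94 = 0.7979
F1 = 2 * P * R / (P + R)
= 2 * 0.7282 * 0.7979 / (0.7282 + 0.7979)
= 1.162 / 1.526
= 0.7614
As percentage: 76.1%

76.1


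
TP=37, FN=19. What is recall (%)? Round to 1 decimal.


Recall = TP / (TP + FN) * 100
= 37 / (37 + 19)
= 37 / 56
= 0.6607
= 66.1%

66.1


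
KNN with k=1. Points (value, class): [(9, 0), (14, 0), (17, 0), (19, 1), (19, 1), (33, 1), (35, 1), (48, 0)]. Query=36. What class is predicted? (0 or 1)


Distances from query 36:
Point 35 (class 1): distance = 1
K=1 nearest neighbors: classes = [1]
Votes for class 1: 1 / 1
Majority vote => class 1

1


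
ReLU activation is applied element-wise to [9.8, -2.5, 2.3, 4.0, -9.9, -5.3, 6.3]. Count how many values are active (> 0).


ReLU(x) = max(0, x) for each element:
ReLU(9.8) = 9.8
ReLU(-2.5) = 0
ReLU(2.3) = 2.3
ReLU(4.0) = 4.0
ReLU(-9.9) = 0
ReLU(-5.3) = 0
ReLU(6.3) = 6.3
Active neurons (>0): 4

4


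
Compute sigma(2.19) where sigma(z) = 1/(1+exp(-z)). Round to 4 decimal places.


sigmoid(z) = 1 / (1 + exp(-z))
exp(-(2.19)) = exp(-2.19) = 0.1119
1 + 0.1119 = 1.1119
1 / 1.1119 = 0.8993

0.8993


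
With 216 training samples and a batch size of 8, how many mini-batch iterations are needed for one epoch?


Iterations per epoch = dataset_size / batch_size
= 216 / 8
= 27

27


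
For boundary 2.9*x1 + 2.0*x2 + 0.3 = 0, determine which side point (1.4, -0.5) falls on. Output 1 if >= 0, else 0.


Compute 2.9 * 1.4 + 2.0 * -0.5 + 0.3
= 4.06 + -1.0 + 0.3
= 3.36
Since 3.36 >= 0, the point is on the positive side.

1


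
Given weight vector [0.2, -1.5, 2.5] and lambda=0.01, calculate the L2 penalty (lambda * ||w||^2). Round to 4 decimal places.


Squaring each weight:
0.2^2 = 0.04
(-1.5)^2 = 2.25
2.5^2 = 6.25
Sum of squares = 8.54
Penalty = 0.01 * 8.54 = 0.0854

0.0854


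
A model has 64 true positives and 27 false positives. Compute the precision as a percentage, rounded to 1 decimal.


Precision = TP / (TP + FP) * 100
= 64 / (64 + 27)
= 64 / 91
= 0.7033
= 70.3%

70.3


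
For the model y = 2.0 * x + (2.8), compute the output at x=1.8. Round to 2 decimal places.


y = 2.0 * 1.8 + (2.8)
= 3.6 + (2.8)
= 6.40

6.40


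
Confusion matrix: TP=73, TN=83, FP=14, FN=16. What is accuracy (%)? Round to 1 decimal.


Accuracy = (TP + TN) / (TP + TN + FP + FN) * 100
= (73 + 83) / (73 + 83 + 14 + 16)
= 156 / 186
= 0.8387
= 83.9%

83.9


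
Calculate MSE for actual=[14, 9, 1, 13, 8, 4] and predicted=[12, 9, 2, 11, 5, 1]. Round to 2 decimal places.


Differences: [2, 0, -1, 2, 3, 3]
Squared errors: [4, 0, 1, 4, 9, 9]
Sum of squared errors = 27
MSE = 27 / 6 = 4.50

4.50


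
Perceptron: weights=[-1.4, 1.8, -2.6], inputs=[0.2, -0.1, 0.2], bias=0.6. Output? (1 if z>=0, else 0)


z = w . x + b
= -1.4*0.2 + 1.8*-0.1 + -2.6*0.2 + 0.6
= -0.28 + -0.18 + -0.52 + 0.6
= -0.98 + 0.6
= -0.38
Since z = -0.38 < 0, output = 0

0


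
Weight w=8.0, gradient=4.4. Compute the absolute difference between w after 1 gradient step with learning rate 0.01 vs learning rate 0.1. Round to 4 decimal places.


With lr=0.01: w_new = 8.0 - 0.01 * 4.4 = 7.956
With lr=0.1: w_new = 8.0 - 0.1 * 4.4 = 7.56
Absolute difference = |7.956 - 7.56|
= 0.3960

0.3960


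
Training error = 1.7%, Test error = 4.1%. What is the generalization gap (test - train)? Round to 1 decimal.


Generalization gap = test_error - train_error
= 4.1 - 1.7
= 2.4%
A moderate gap.

2.4


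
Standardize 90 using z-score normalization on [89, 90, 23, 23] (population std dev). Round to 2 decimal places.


Mean = (89 + 90 + 23 + 23) / 4 = 56.25
Variance = sum((x_i - mean)^2) / n = 1105.6875
Std = sqrt(1105.6875) = 33.2519
Z = (x - mean) / std
= (90 - 56.25) / 33.2519
= 33.75 / 33.2519
= 1.01

1.01


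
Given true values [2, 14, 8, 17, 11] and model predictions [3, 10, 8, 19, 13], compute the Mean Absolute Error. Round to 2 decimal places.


Absolute errors: [1, 4, 0, 2, 2]
Sum of absolute errors = 9
MAE = 9 / 5 = 1.80

1.80


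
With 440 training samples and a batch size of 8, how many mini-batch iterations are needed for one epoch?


Iterations per epoch = dataset_size / batch_size
= 440 / 8
= 55

55


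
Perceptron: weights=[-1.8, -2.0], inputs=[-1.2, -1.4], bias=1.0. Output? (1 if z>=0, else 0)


z = w . x + b
= -1.8*-1.2 + -2.0*-1.4 + 1.0
= 2.16 + 2.8 + 1.0
= 4.96 + 1.0
= 5.96
Since z = 5.96 >= 0, output = 1

1


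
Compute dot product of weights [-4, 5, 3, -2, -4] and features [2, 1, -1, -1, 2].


Element-wise products:
-4 * 2 = -8
5 * 1 = 5
3 * -1 = -3
-2 * -1 = 2
-4 * 2 = -8
Sum = -8 + 5 + -3 + 2 + -8
= -12

-12


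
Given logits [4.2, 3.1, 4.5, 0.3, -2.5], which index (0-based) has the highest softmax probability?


Softmax is a monotonic transformation, so it preserves the argmax.
We need to find the index of the maximum logit.
Index 0: 4.2
Index 1: 3.1
Index 2: 4.5
Index 3: 0.3
Index 4: -2.5
Maximum logit = 4.5 at index 2

2


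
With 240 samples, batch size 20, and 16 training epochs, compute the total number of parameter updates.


Iterations per epoch = 240 / 20 = 12
Total updates = iterations_per_epoch * epochs
= 12 * 16
= 192

192


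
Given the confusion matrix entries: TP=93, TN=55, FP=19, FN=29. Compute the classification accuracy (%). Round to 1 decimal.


Accuracy = (TP + TN) / (TP + TN + FP + FN) * 100
= (93 + 55) / (93 + 55 + 19 + 29)
= 148 / 196
= 0.7551
= 75.5%

75.5


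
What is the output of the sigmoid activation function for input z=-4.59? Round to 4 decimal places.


sigmoid(z) = 1 / (1 + exp(-z))
exp(-(-4.59)) = exp(4.59) = 98.4944
1 + 98.4944 = 99.4944
1 / 99.4944 = 0.0101

0.0101


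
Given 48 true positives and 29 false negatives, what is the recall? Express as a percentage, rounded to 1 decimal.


Recall = TP / (TP + FN) * 100
= 48 / (48 + 29)
= 48 / 77
= 0.6234
= 62.3%

62.3


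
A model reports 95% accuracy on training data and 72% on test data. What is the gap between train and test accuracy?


Gap = train_accuracy - test_accuracy
= 95 - 72
= 23%
This large gap strongly indicates overfitting.

23


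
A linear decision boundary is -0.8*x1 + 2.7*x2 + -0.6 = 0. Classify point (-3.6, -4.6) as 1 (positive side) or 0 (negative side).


Compute -0.8 * -3.6 + 2.7 * -4.6 + -0.6
= 2.88 + -12.42 + -0.6
= -10.14
Since -10.14 < 0, the point is on the negative side.

0


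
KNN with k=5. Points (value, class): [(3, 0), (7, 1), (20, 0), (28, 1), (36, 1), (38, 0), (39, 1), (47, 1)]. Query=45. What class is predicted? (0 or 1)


Distances from query 45:
Point 47 (class 1): distance = 2
Point 39 (class 1): distance = 6
Point 38 (class 0): distance = 7
Point 36 (class 1): distance = 9
Point 28 (class 1): distance = 17
K=5 nearest neighbors: classes = [1, 1, 0, 1, 1]
Votes for class 1: 4 / 5
Majority vote => class 1

1


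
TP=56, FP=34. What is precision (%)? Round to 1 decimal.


Precision = TP / (TP + FP) * 100
= 56 / (56 + 34)
= 56 / 90
= 0.6222
= 62.2%

62.2


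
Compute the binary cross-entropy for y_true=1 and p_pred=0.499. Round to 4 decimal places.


For y=1: Loss = -log(p)
= -log(0.499)
= -(-0.6951)
= 0.6951

0.6951


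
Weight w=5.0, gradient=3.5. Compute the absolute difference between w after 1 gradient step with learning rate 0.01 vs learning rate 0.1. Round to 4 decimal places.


With lr=0.01: w_new = 5.0 - 0.01 * 3.5 = 4.965
With lr=0.1: w_new = 5.0 - 0.1 * 3.5 = 4.65
Absolute difference = |4.965 - 4.65|
= 0.3150

0.3150


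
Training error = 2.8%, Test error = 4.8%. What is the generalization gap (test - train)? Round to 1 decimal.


Generalization gap = test_error - train_error
= 4.8 - 2.8
= 2.0%
A moderate gap.

2.0


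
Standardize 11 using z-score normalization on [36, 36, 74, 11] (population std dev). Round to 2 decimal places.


Mean = (36 + 36 + 74 + 11) / 4 = 39.25
Variance = sum((x_i - mean)^2) / n = 506.6875
Std = sqrt(506.6875) = 22.5097
Z = (x - mean) / std
= (11 - 39.25) / 22.5097
= -28.25 / 22.5097
= -1.26

-1.26


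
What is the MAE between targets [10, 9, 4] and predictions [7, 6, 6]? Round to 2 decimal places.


Absolute errors: [3, 3, 2]
Sum of absolute errors = 8
MAE = 8 / 3 = 2.67

2.67


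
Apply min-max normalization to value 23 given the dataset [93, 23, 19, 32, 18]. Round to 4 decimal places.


Min = 18, Max = 93
Range = 93 - 18 = 75
Scaled = (x - min) / (max - min)
= (23 - 18) / 75
= 5 / 75
= 0.0667

0.0667


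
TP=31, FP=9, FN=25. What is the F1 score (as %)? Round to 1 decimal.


Precision = TP / (TP + FP) = 31 / 40 = 0.775
Recall = TP / (TP + FN) = 31 / 56 = 0.5536
F1 = 2 * P * R / (P + R)
= 2 * 0.775 * 0.5536 / (0.775 + 0.5536)
= 0.858 / 1.3286
= 0.6458
As percentage: 64.6%

64.6


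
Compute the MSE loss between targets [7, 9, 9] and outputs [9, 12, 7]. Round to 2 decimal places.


Differences: [-2, -3, 2]
Squared errors: [4, 9, 4]
Sum of squared errors = 17
MSE = 17 / 3 = 5.67

5.67


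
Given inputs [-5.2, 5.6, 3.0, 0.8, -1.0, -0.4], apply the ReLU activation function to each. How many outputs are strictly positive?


ReLU(x) = max(0, x) for each element:
ReLU(-5.2) = 0
ReLU(5.6) = 5.6
ReLU(3.0) = 3.0
ReLU(0.8) = 0.8
ReLU(-1.0) = 0
ReLU(-0.4) = 0
Active neurons (>0): 3

3


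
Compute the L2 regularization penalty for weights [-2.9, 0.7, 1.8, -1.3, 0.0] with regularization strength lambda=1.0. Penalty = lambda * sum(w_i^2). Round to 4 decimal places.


Squaring each weight:
(-2.9)^2 = 8.41
0.7^2 = 0.49
1.8^2 = 3.24
(-1.3)^2 = 1.69
0.0^2 = 0.0
Sum of squares = 13.83
Penalty = 1.0 * 13.83 = 13.8300

13.8300


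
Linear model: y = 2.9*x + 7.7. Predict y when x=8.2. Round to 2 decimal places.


y = 2.9 * 8.2 + (7.7)
= 23.78 + (7.7)
= 31.48

31.48


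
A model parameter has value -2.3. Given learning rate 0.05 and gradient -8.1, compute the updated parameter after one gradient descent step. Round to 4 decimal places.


w_new = w_old - lr * gradient
= -2.3 - 0.05 * -8.1
= -2.3 - (-0.405)
= -1.8950

-1.8950


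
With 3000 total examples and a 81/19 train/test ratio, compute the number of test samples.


Train samples = 3000 * 81% = 2430
Test samples = 3000 - 2430
= 570

570


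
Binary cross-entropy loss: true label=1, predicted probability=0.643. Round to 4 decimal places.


For y=1: Loss = -log(p)
= -log(0.643)
= -(-0.4416)
= 0.4416

0.4416


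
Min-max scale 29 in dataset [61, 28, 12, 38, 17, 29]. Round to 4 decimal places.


Min = 12, Max = 61
Range = 61 - 12 = 49
Scaled = (x - min) / (max - min)
= (29 - 12) / 49
= 17 / 49
= 0.3469

0.3469


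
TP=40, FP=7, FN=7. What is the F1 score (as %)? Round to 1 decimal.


Precision = TP / (TP + FP) = 40 / 47 = 0.8511
Recall = TP / (TP + FN) = 40 / 47 = 0.8511
F1 = 2 * P * R / (P + R)
= 2 * 0.8511 * 0.8511 / (0.8511 + 0.8511)
= 1.4486 / 1.7021
= 0.8511
As percentage: 85.1%

85.1


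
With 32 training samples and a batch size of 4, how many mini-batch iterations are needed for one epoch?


Iterations per epoch = dataset_size / batch_size
= 32 / 4
= 8

8


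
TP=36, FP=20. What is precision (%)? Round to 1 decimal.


Precision = TP / (TP + FP) * 100
= 36 / (36 + 20)
= 36 / 56
= 0.6429
= 64.3%

64.3


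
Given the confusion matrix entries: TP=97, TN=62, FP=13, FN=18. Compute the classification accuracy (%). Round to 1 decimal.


Accuracy = (TP + TN) / (TP + TN + FP + FN) * 100
= (97 + 62) / (97 + 62 + 13 + 18)
= 159 / 190
= 0.8368
= 83.7%

83.7


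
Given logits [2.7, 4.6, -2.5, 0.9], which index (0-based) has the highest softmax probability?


Softmax is a monotonic transformation, so it preserves the argmax.
We need to find the index of the maximum logit.
Index 0: 2.7
Index 1: 4.6
Index 2: -2.5
Index 3: 0.9
Maximum logit = 4.6 at index 1

1


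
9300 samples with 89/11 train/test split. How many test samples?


Train samples = 9300 * 89% = 8277
Test samples = 9300 - 8277
= 1023

1023


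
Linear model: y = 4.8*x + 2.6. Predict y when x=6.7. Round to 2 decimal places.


y = 4.8 * 6.7 + (2.6)
= 32.16 + (2.6)
= 34.76

34.76


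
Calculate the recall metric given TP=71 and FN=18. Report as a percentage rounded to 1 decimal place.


Recall = TP / (TP + FN) * 100
= 71 / (71 + 18)
= 71 / 89
= 0.7978
= 79.8%

79.8


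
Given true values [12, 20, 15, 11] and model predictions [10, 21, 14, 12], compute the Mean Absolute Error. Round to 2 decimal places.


Absolute errors: [2, 1, 1, 1]
Sum of absolute errors = 5
MAE = 5 / 4 = 1.25

1.25


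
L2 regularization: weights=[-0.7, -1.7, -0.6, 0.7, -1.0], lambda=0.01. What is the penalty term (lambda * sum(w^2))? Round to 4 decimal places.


Squaring each weight:
(-0.7)^2 = 0.49
(-1.7)^2 = 2.89
(-0.6)^2 = 0.36
0.7^2 = 0.49
(-1.0)^2 = 1.0
Sum of squares = 5.23
Penalty = 0.01 * 5.23 = 0.0523

0.0523


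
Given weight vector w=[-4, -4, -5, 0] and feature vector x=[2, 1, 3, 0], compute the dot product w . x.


Element-wise products:
-4 * 2 = -8
-4 * 1 = -4
-5 * 3 = -15
0 * 0 = 0
Sum = -8 + -4 + -15 + 0
= -27

-27


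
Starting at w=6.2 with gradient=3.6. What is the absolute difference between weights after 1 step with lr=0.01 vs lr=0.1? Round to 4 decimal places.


With lr=0.01: w_new = 6.2 - 0.01 * 3.6 = 6.164
With lr=0.1: w_new = 6.2 - 0.1 * 3.6 = 5.84
Absolute difference = |6.164 - 5.84|
= 0.3240

0.3240


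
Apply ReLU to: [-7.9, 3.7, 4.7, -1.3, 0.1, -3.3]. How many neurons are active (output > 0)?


ReLU(x) = max(0, x) for each element:
ReLU(-7.9) = 0
ReLU(3.7) = 3.7
ReLU(4.7) = 4.7
ReLU(-1.3) = 0
ReLU(0.1) = 0.1
ReLU(-3.3) = 0
Active neurons (>0): 3

3


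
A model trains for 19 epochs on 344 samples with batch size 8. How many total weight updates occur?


Iterations per epoch = 344 / 8 = 43
Total updates = iterations_per_epoch * epochs
= 43 * 19
= 817

817


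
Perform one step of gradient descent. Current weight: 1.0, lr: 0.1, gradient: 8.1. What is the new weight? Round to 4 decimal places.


w_new = w_old - lr * gradient
= 1.0 - 0.1 * 8.1
= 1.0 - (0.81)
= 0.1900

0.1900


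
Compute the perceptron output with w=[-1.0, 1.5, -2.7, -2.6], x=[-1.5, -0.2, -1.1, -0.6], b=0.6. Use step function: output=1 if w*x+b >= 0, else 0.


z = w . x + b
= -1.0*-1.5 + 1.5*-0.2 + -2.7*-1.1 + -2.6*-0.6 + 0.6
= 1.5 + -0.3 + 2.97 + 1.56 + 0.6
= 5.73 + 0.6
= 6.33
Since z = 6.33 >= 0, output = 1

1


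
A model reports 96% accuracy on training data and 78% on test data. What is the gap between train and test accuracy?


Gap = train_accuracy - test_accuracy
= 96 - 78
= 18%
This gap suggests the model is overfitting.

18


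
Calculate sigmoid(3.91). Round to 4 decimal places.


sigmoid(z) = 1 / (1 + exp(-z))
exp(-(3.91)) = exp(-3.91) = 0.02
1 + 0.02 = 1.02
1 / 1.02 = 0.9804

0.9804


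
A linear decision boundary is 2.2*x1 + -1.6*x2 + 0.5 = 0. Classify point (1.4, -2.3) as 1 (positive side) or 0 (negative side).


Compute 2.2 * 1.4 + -1.6 * -2.3 + 0.5
= 3.08 + 3.68 + 0.5
= 7.26
Since 7.26 >= 0, the point is on the positive side.

1


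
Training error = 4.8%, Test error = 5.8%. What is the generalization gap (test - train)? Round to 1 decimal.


Generalization gap = test_error - train_error
= 5.8 - 4.8
= 1.0%
A small gap suggests good generalization.

1.0


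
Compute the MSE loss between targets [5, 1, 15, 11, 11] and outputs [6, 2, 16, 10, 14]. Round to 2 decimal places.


Differences: [-1, -1, -1, 1, -3]
Squared errors: [1, 1, 1, 1, 9]
Sum of squared errors = 13
MSE = 13 / 5 = 2.60

2.60


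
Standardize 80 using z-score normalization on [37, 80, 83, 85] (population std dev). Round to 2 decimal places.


Mean = (37 + 80 + 83 + 85) / 4 = 71.25
Variance = sum((x_i - mean)^2) / n = 394.1875
Std = sqrt(394.1875) = 19.8542
Z = (x - mean) / std
= (80 - 71.25) / 19.8542
= 8.75 / 19.8542
= 0.44

0.44


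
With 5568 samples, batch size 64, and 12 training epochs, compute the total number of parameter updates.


Iterations per epoch = 5568 / 64 = 87
Total updates = iterations_per_epoch * epochs
= 87 * 12
= 1044

1044


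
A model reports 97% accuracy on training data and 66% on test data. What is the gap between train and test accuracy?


Gap = train_accuracy - test_accuracy
= 97 - 66
= 31%
This large gap strongly indicates overfitting.

31


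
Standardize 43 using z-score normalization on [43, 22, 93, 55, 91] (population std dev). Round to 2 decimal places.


Mean = (43 + 22 + 93 + 55 + 91) / 5 = 60.8
Variance = sum((x_i - mean)^2) / n = 760.96
Std = sqrt(760.96) = 27.5855
Z = (x - mean) / std
= (43 - 60.8) / 27.5855
= -17.8 / 27.5855
= -0.65

-0.65


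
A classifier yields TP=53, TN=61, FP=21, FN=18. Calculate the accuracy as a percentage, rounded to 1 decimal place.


Accuracy = (TP + TN) / (TP + TN + FP + FN) * 100
= (53 + 61) / (53 + 61 + 21 + 18)
= 114 / 153
= 0.7451
= 74.5%

74.5


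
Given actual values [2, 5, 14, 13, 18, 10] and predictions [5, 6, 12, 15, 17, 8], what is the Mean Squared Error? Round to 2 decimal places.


Differences: [-3, -1, 2, -2, 1, 2]
Squared errors: [9, 1, 4, 4, 1, 4]
Sum of squared errors = 23
MSE = 23 / 6 = 3.83

3.83


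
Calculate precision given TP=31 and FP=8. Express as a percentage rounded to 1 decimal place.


Precision = TP / (TP + FP) * 100
= 31 / (31 + 8)
= 31 / 39
= 0.7949
= 79.5%

79.5


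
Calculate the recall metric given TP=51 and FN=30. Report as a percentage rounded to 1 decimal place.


Recall = TP / (TP + FN) * 100
= 51 / (51 + 30)
= 51 / 81
= 0.6296
= 63.0%

63.0


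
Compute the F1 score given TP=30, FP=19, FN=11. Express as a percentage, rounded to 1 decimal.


Precision = TP / (TP + FP) = 30 / 49 = 0.6122
Recall = TP / (TP + FN) = 30 / 41 = 0.7317
F1 = 2 * P * R / (P + R)
= 2 * 0.6122 * 0.7317 / (0.6122 + 0.7317)
= 0.896 / 1.344
= 0.6667
As percentage: 66.7%

66.7


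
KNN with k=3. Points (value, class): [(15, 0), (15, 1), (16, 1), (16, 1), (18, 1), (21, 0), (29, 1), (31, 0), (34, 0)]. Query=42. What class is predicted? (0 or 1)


Distances from query 42:
Point 34 (class 0): distance = 8
Point 31 (class 0): distance = 11
Point 29 (class 1): distance = 13
K=3 nearest neighbors: classes = [0, 0, 1]
Votes for class 1: 1 / 3
Majority vote => class 0

0


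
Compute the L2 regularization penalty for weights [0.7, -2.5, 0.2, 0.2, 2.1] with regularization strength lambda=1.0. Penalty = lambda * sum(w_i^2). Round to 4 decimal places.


Squaring each weight:
0.7^2 = 0.49
(-2.5)^2 = 6.25
0.2^2 = 0.04
0.2^2 = 0.04
2.1^2 = 4.41
Sum of squares = 11.23
Penalty = 1.0 * 11.23 = 11.2300

11.2300


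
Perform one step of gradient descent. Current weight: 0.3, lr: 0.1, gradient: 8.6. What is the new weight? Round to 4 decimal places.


w_new = w_old - lr * gradient
= 0.3 - 0.1 * 8.6
= 0.3 - (0.86)
= -0.5600

-0.5600


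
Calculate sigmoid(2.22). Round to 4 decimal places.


sigmoid(z) = 1 / (1 + exp(-z))
exp(-(2.22)) = exp(-2.22) = 0.1086
1 + 0.1086 = 1.1086
1 / 1.1086 = 0.9020

0.9020


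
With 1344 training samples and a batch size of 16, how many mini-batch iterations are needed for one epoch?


Iterations per epoch = dataset_size / batch_size
= 1344 / 16
= 84

84


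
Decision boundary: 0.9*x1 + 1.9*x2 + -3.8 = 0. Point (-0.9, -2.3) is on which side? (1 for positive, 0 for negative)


Compute 0.9 * -0.9 + 1.9 * -2.3 + -3.8
= -0.81 + -4.37 + -3.8
= -8.98
Since -8.98 < 0, the point is on the negative side.

0


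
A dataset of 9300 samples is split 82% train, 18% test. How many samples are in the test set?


Train samples = 9300 * 82% = 7626
Test samples = 9300 - 7626
= 1674

1674


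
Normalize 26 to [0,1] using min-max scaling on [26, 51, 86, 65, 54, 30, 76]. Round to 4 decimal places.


Min = 26, Max = 86
Range = 86 - 26 = 60
Scaled = (x - min) / (max - min)
= (26 - 26) / 60
= 0 / 60
= 0.0000

0.0000


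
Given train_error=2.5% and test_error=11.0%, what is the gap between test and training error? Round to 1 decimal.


Generalization gap = test_error - train_error
= 11.0 - 2.5
= 8.5%
A moderate gap.

8.5


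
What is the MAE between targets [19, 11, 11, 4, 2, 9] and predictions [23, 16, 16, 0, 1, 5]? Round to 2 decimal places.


Absolute errors: [4, 5, 5, 4, 1, 4]
Sum of absolute errors = 23
MAE = 23 / 6 = 3.83

3.83


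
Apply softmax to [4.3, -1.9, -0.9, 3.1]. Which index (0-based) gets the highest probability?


Softmax is a monotonic transformation, so it preserves the argmax.
We need to find the index of the maximum logit.
Index 0: 4.3
Index 1: -1.9
Index 2: -0.9
Index 3: 3.1
Maximum logit = 4.3 at index 0

0


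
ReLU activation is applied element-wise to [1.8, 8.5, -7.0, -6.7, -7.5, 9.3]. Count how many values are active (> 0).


ReLU(x) = max(0, x) for each element:
ReLU(1.8) = 1.8
ReLU(8.5) = 8.5
ReLU(-7.0) = 0
ReLU(-6.7) = 0
ReLU(-7.5) = 0
ReLU(9.3) = 9.3
Active neurons (>0): 3

3


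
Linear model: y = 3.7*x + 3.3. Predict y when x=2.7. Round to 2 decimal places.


y = 3.7 * 2.7 + (3.3)
= 9.99 + (3.3)
= 13.29

13.29


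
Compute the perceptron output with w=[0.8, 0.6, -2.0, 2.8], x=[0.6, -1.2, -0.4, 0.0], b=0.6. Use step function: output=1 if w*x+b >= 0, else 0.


z = w . x + b
= 0.8*0.6 + 0.6*-1.2 + -2.0*-0.4 + 2.8*0.0 + 0.6
= 0.48 + -0.72 + 0.8 + 0.0 + 0.6
= 0.56 + 0.6
= 1.16
Since z = 1.16 >= 0, output = 1

1


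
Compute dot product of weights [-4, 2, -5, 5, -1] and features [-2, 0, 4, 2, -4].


Element-wise products:
-4 * -2 = 8
2 * 0 = 0
-5 * 4 = -20
5 * 2 = 10
-1 * -4 = 4
Sum = 8 + 0 + -20 + 10 + 4
= 2

2


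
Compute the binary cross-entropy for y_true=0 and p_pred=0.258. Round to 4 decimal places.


For y=0: Loss = -log(1-p)
= -log(1 - 0.258)
= -log(0.742)
= -(-0.2984)
= 0.2984

0.2984


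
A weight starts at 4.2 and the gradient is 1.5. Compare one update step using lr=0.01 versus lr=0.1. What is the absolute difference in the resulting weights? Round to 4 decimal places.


With lr=0.01: w_new = 4.2 - 0.01 * 1.5 = 4.185
With lr=0.1: w_new = 4.2 - 0.1 * 1.5 = 4.05
Absolute difference = |4.185 - 4.05|
= 0.1350

0.1350


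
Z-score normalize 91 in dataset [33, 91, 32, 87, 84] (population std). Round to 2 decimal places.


Mean = (33 + 91 + 32 + 87 + 84) / 5 = 65.4
Variance = sum((x_i - mean)^2) / n = 726.64
Std = sqrt(726.64) = 26.9563
Z = (x - mean) / std
= (91 - 65.4) / 26.9563
= 25.6 / 26.9563
= 0.95

0.95
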